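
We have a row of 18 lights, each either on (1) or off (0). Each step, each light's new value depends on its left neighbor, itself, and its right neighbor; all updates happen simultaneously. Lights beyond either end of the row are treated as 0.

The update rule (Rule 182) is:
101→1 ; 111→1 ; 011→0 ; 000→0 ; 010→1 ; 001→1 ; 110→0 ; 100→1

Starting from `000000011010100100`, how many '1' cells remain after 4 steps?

9

000000100111111110
000001111011111101
000010110101111011
000111001110110100
count of 1: 9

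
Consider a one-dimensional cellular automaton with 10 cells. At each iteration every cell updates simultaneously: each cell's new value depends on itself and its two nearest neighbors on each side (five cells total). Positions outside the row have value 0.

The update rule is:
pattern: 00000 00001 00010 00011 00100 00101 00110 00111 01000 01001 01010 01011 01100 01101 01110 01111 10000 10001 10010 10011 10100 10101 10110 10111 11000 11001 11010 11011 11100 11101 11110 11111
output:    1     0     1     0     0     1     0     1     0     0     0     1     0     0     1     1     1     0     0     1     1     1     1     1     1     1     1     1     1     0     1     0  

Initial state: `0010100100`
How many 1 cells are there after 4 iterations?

0110100001
0001101010
1000011010
0010000110
count of 1: 3

3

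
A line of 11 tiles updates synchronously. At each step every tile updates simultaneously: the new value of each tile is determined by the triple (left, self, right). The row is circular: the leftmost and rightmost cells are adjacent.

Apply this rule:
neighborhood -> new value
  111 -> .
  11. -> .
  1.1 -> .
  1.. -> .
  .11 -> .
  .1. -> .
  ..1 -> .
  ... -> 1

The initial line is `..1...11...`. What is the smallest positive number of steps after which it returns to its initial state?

2

1...1....11
..1...11...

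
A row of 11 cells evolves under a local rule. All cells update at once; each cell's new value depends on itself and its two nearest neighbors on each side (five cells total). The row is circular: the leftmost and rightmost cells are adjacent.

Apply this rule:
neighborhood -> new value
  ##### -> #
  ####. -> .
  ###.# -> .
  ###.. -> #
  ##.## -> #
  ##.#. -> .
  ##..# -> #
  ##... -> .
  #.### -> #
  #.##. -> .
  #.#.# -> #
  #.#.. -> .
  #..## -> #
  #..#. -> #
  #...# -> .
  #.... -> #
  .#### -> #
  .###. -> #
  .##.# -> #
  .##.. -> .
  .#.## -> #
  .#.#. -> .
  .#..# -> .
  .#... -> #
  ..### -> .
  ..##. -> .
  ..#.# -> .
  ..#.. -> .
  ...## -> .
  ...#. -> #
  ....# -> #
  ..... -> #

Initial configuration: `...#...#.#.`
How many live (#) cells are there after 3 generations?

5

###.#.#...#
#...#..#...
.#.#..#.#.#
count of #: 5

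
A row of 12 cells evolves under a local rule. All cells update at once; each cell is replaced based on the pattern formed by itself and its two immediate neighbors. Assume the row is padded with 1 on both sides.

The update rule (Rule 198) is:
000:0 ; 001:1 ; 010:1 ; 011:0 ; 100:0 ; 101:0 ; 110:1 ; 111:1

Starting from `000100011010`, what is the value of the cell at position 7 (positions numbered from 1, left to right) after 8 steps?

1

001100101010
010101101010
010100101010
010101101010  (repeats step 2; period 2)
step 8: 010101101010
position 7 holds 1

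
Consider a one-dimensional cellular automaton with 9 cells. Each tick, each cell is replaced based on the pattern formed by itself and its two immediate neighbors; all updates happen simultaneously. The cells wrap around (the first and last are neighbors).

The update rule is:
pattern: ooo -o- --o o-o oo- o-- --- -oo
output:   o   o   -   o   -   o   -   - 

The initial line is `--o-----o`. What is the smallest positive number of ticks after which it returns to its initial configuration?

o-oo----o
-o--o----
-oo-oo---
---o--o--
---oo-oo-
-----o--o
o----oo-o
-o-----o-
-oo----oo
o--o-----
oo-oo----
--o--o---
--oo-oo--
----o--o-
----oo-oo
o-----o--
oo----oo-
--o-----o

18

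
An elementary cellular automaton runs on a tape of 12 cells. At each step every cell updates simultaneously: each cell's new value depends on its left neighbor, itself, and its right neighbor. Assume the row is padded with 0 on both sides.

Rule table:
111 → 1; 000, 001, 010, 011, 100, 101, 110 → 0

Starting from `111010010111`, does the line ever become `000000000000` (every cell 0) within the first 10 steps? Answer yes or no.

yes

010000000010
000000000000
all cells are 0 at step 2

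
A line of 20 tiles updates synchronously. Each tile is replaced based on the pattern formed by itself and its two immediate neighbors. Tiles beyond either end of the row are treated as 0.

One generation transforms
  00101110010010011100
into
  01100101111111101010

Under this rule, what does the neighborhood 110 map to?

At position 6 the neighborhood is 110; the next row has 0 there.

0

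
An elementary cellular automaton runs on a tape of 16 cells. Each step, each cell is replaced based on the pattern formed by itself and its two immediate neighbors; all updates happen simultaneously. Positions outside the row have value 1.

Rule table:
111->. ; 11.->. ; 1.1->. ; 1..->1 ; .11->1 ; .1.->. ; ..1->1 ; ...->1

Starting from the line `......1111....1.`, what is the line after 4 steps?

........1111....

1111111...1111..
.......1111...11
11111111...1111.
........1111....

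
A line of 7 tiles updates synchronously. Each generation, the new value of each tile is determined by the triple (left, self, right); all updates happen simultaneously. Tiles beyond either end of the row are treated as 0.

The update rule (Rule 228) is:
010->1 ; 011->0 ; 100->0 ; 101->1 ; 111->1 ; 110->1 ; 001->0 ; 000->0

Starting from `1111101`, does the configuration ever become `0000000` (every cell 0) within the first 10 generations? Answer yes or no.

0111111
0011111
0001111
0000111
0000011
0000001
0000001  (fixed point — unchanged through generation 10)
generation 10 is 0000001, still not uniform 0

no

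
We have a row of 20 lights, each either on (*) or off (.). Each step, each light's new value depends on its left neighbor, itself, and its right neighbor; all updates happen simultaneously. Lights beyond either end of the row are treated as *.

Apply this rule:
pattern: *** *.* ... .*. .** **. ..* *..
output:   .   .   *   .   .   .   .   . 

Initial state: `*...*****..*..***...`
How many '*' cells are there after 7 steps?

3

..*...............*.
....*************...
.**...............*.
....*************...  (repeats step 2; period 2)
step 7: .**...............*.
count of *: 3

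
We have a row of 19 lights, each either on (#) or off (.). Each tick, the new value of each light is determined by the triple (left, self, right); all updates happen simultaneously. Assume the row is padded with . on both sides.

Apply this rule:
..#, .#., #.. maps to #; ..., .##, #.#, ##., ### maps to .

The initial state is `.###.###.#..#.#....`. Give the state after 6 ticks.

##.#...............

#........####.##...
##......#.......#..
..#....###.....###.
.###..#...#...#...#
#...####.###.###.##
##.#...............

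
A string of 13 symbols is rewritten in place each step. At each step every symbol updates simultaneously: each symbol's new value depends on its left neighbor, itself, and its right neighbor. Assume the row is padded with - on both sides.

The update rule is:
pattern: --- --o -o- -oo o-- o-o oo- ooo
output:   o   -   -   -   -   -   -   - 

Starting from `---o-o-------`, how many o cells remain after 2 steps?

oo-----oooooo
---ooo-------
count of o: 3

3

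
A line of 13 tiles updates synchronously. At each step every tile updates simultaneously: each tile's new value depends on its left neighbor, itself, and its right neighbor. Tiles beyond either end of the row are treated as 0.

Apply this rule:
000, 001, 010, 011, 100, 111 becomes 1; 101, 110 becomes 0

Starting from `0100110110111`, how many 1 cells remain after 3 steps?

step 1: 1111100100110
step 2: 1111011111101
step 3: 1110011111001
count of 1: 9

9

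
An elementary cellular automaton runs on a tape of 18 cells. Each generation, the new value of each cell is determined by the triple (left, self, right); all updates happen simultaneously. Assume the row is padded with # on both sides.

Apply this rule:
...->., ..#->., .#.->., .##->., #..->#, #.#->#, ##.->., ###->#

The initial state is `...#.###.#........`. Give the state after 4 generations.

generation 1: #...#.#.#.#.......
generation 2: .#...#.#.#.#......
generation 3: #.#...#.#.#.#.....
generation 4: .#.#...#.#.#.#....

.#.#...#.#.#.#....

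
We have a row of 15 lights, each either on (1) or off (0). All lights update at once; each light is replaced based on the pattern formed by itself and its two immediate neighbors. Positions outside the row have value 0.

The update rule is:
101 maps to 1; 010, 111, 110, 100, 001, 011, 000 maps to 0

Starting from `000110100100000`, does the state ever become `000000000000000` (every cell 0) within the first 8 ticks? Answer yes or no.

000001000000000
000000000000000
all cells are 0 at tick 2

yes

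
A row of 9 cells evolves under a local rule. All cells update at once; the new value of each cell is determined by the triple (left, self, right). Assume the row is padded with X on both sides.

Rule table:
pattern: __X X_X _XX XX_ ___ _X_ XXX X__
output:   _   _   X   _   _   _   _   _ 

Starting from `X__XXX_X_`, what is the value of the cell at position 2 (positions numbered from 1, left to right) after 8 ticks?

_

___X_____
_________
_________  (fixed point — unchanged through tick 8)
position 2 holds _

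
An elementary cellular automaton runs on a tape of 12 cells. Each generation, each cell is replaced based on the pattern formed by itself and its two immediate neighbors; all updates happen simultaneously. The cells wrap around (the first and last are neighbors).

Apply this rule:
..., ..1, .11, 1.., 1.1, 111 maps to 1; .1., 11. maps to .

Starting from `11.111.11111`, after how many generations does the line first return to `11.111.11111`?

generation 1: 1.111.111111
generation 2: .111.1111111
generation 3: 111.1111111.
generation 4: 11.1111111.1
generation 5: 1.1111111.11
generation 6: .1111111.111
generation 7: 1111111.111.
generation 8: 111111.111.1
generation 9: 11111.111.11
generation 10: 1111.111.111
generation 11: 111.111.1111
generation 12: 11.111.11111

12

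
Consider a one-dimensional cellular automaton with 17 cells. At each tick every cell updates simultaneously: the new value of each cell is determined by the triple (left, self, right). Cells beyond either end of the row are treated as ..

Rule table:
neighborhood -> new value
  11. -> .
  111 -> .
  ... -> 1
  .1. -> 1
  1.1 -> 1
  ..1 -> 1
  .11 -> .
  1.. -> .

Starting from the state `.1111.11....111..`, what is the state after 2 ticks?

tick 1: 1....1...111....1
tick 2: 1.1111.11....1111

1.1111.11....1111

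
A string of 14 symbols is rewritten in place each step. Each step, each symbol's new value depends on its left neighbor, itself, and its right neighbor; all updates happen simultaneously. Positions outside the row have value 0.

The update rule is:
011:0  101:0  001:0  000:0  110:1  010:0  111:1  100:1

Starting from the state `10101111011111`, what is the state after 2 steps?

00000011100111

00000111001111
00000011100111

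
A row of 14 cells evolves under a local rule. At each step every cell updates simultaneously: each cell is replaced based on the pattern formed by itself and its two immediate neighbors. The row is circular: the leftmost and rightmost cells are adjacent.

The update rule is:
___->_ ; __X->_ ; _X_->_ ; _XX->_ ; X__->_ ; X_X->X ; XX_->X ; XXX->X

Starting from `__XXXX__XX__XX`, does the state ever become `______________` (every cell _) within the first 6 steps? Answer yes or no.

yes

___XXX___X___X
____XX________
_____X________
______________
all cells are _ at step 4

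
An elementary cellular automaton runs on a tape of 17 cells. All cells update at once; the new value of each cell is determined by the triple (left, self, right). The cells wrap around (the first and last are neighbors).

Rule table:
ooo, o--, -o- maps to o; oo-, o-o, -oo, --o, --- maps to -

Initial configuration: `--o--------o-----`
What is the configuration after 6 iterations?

iteration 1: --oo-------oo----
iteration 2: ----o--------o---
iteration 3: ----oo-------oo--
iteration 4: ------o--------o-
iteration 5: ------oo-------oo
iteration 6: o-------o--------

o-------o--------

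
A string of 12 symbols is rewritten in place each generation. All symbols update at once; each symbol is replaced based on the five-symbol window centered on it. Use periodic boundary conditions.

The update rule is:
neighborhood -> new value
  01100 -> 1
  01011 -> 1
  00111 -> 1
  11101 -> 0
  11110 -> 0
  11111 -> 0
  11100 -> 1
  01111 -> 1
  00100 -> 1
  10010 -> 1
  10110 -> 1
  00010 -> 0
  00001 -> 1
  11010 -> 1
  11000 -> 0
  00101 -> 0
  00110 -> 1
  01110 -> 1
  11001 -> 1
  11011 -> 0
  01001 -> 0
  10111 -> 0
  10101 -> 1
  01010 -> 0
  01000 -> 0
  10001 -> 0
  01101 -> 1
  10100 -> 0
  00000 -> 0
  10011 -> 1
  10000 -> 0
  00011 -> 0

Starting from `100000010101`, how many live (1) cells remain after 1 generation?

5

100001000111
count of 1: 5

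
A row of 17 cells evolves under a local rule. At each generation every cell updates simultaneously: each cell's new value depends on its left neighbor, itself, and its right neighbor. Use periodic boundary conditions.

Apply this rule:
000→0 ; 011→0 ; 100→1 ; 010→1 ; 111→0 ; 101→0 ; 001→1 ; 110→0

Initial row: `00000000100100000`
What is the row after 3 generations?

00000111000011100

generation 1: 00000001111110000
generation 2: 00000010000001000
generation 3: 00000111000011100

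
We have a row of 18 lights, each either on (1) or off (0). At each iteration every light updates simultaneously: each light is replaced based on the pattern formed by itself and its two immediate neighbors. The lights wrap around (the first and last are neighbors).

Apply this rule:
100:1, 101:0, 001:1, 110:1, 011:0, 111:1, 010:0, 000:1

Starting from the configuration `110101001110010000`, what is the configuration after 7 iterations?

101111011100110111

010000110111101111
001111010011100111
110111001101111011
110011110100111001
111101110011011110
011100111101001110
101111011100110111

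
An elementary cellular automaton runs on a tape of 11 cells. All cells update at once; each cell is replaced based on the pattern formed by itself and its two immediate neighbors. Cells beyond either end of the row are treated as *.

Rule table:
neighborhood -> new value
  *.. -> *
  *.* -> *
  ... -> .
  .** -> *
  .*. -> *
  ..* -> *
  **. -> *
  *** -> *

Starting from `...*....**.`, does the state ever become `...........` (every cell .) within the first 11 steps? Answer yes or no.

step 1: *.***..****
step 2: ***********
step 3: ***********  (fixed point — unchanged through step 11)
step 11 is ***********, still not uniform .

no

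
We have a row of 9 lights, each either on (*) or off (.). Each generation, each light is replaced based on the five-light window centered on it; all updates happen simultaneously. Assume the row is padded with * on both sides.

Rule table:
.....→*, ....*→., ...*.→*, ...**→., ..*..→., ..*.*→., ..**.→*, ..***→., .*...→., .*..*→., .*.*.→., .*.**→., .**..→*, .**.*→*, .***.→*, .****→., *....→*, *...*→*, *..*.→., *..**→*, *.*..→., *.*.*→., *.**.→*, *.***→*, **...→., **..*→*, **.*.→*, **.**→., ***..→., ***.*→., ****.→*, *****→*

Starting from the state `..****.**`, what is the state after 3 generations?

.*..***..

generation 1: **..*..*.
generation 2: *.*......
generation 3: .*..***..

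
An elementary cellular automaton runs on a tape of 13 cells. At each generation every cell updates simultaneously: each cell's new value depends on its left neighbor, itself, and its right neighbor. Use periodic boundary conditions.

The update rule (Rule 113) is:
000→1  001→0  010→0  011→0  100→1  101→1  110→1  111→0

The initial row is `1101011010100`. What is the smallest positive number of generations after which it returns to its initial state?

13

0110101101010
0011010110101
1001101011010
0100110101101
1010011010110
0101001101011
1010100110101
1101010011010
0110101001101
1011010100110
0101101010011
1010110101001
1101011010100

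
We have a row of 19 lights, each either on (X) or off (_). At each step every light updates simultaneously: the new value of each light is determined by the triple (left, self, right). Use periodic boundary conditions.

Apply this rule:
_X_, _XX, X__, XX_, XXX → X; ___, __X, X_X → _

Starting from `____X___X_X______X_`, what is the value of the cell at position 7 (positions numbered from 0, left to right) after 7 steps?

____XX__X_XX_____XX
X___XXX_X_XXX____XX
XX__XXX_X_XXXX___XX
XXX_XXX_X_XXXXX__XX
XXX_XXX_X_XXXXXX_XX
XXX_XXX_X_XXXXXX_XX  (fixed point — unchanged through step 7)
position 7 holds _

_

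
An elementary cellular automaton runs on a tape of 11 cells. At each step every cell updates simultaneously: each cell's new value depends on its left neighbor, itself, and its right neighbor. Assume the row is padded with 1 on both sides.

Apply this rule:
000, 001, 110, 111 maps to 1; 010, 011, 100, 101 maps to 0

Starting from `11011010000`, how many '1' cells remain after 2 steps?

7

11001000111
11010011011
count of 1: 7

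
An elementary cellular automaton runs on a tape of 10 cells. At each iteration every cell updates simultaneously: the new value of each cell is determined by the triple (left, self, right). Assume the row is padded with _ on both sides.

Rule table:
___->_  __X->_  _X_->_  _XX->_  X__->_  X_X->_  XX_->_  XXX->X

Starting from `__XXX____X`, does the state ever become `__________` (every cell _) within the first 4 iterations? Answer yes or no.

yes

___X______
__________
all cells are _ at iteration 2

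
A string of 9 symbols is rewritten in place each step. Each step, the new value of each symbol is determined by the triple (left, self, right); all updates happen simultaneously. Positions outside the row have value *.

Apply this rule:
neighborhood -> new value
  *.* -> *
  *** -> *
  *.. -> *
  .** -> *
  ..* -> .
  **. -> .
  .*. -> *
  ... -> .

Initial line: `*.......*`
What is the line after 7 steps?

step 1: .*......*
step 2: ***.....*
step 3: **.*....*
step 4: *.***...*
step 5: .***.*..*
step 6: ***.***.*
step 7: **.***.**

**.***.**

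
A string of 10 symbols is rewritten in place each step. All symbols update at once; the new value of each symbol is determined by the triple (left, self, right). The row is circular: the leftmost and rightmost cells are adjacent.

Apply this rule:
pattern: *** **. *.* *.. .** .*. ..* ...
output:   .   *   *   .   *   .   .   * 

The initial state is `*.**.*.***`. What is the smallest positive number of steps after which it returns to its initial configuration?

6

*****.**..
*...****..
..*.*..*..
*..*.....*
*....***.*
*.**.*.***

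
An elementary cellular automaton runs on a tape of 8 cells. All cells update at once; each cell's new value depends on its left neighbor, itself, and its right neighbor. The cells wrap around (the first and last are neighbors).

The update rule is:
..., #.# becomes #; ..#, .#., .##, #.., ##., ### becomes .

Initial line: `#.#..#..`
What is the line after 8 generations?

.#......
...#####
.#......  (repeats generation 1; period 2)
generation 8: ...#####

...#####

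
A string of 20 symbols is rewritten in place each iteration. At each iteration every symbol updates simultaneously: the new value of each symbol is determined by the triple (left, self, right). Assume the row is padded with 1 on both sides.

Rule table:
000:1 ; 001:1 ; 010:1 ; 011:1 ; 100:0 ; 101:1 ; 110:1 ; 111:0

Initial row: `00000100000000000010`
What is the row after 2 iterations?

11000111000000000000

01111101111111111111
11000111000000000000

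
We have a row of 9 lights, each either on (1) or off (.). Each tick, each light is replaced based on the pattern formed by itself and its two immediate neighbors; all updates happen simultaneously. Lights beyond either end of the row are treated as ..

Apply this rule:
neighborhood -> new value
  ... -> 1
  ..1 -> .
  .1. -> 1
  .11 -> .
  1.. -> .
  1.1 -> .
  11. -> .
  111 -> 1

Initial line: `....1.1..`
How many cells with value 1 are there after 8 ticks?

4

tick 1: 111.1.1.1
tick 2: .1..1.1.1
tick 3: .1..1.1.1  (fixed point — unchanged through tick 8)
count of 1: 4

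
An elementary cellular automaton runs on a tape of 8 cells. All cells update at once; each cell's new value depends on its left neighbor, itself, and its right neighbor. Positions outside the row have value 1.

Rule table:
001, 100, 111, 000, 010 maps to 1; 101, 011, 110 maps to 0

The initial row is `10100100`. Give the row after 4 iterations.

00111111
11011111
10001111
01110111

01110111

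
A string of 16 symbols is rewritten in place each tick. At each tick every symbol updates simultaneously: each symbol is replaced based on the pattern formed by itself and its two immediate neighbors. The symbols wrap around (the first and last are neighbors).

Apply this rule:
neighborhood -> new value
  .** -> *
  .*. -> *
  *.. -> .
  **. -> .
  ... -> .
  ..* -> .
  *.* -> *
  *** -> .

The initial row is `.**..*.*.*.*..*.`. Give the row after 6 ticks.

.*...*........*.

tick 1: .*...*******..*.
tick 2: .*...*........*.
tick 3: .*...*........*.  (fixed point — unchanged through tick 6)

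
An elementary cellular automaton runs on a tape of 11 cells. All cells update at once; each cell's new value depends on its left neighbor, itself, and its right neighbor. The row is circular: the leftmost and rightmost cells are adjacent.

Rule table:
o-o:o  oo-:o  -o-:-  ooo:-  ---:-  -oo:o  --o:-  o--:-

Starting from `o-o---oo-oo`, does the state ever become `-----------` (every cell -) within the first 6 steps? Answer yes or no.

yes

oo----oooo-
oo----o--oo
-o-------o-
-----------
all cells are - at step 4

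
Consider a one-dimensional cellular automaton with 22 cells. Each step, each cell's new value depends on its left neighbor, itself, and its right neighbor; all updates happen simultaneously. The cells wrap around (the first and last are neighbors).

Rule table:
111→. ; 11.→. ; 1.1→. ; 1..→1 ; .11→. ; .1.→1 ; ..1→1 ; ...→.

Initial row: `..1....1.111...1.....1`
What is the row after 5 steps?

11....1...1.....1...11

1111..11....1.111...11
....11..1..11....1.1..
...1..11111..1..11.11.
..1111.....11111.....1
11....1...1.....1...11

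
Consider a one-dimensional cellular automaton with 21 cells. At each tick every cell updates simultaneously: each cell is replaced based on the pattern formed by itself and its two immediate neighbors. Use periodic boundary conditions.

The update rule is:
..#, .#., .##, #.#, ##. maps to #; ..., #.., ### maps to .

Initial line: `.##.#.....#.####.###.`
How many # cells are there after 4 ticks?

tick 1: #####....####..###.#.
tick 2: #...#...##..#.##.####
tick 3: #..##..###.#######...
tick 4: #.###.##.###.....#..#
count of #: 11

11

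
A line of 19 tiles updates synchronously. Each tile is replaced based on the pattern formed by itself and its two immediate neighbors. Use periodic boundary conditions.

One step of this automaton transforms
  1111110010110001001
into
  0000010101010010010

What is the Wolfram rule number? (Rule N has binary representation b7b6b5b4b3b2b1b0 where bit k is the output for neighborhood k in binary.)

position 0: 111 → 0  (bit 7 = 0)
position 5: 110 → 1  (bit 6 = 1)
position 9: 101 → 1  (bit 5 = 1)
position 6: 100 → 0  (bit 4 = 0)
position 10: 011 → 0  (bit 3 = 0)
position 8: 010 → 0  (bit 2 = 0)
position 7: 001 → 1  (bit 1 = 1)
position 13: 000 → 0  (bit 0 = 0)
bits b7..b0 = 01100010 = 98

98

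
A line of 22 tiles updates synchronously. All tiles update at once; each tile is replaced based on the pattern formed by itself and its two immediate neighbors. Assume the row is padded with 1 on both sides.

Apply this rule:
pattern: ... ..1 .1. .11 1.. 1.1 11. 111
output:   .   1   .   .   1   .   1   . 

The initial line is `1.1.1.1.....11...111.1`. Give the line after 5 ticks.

11..1..1.1.1...1.11...

tick 1: 1......1...1.11.1..1..
tick 2: 11....1.1.1...1..11.11
tick 3: .11..1.....1.1.11.1...
tick 4: ..111.1...1.....1..1.1
tick 5: 11..1..1.1.1...1.11...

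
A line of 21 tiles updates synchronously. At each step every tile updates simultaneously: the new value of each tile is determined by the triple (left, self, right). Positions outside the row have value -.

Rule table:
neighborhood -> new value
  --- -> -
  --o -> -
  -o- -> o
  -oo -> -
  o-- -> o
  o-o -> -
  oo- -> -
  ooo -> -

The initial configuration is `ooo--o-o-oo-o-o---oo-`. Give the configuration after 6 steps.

step 1: ---o-o-o----o-oo----o
step 2: ---o-o-oo---o---o---o
step 3: ---o-o---o--oo--oo--o
step 4: ---o-oo--oo---o---o-o
step 5: ---o---o---o--oo--o-o
step 6: ---oo--oo--oo---o-o-o

---oo--oo--oo---o-o-o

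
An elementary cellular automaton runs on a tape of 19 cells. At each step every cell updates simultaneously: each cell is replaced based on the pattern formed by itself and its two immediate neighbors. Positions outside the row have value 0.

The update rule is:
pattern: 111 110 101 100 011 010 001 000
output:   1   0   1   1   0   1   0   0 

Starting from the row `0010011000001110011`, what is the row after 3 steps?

0000110001000011010

step 1: 0011000100000101000
step 2: 0000100110000111100
step 3: 0000110001000011010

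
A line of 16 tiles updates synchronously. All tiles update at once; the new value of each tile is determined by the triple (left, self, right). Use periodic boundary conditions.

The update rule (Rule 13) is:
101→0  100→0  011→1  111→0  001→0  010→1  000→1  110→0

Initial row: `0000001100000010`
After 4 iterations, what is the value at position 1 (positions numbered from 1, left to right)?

1

iteration 1: 1111101001111010
iteration 2: 1000001001000010
iteration 3: 1011101001011010
iteration 4: 1010001001010010
position 1 holds 1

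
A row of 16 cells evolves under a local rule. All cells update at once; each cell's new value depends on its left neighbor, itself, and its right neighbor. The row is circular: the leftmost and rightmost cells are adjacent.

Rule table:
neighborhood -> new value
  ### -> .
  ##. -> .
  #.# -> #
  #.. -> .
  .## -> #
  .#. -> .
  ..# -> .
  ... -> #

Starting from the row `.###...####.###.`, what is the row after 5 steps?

.#...#.#...##...
...#..#..#.#..##
.#........#...#.
...######...#...
##.#......#...##

##.#......#...##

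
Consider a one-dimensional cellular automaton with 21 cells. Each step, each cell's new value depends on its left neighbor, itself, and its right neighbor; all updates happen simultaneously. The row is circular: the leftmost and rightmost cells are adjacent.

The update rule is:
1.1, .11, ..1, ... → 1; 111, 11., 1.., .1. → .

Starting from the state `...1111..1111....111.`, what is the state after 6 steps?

step 1: 1111....11....1111...
step 2: 1....1111..1111....11
step 3: ..1111....11....1111.
step 4: 111....1111..1111....
step 5: 1...1111....11....111
step 6: ..111....1111..1111..

..111....1111..1111..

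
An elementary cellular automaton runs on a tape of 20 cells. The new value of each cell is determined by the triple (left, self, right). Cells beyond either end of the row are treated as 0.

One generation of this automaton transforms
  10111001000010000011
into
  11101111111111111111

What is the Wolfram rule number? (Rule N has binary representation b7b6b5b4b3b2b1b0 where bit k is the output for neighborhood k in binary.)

127

position 3: 111 → 0  (bit 7 = 0)
position 4: 110 → 1  (bit 6 = 1)
position 1: 101 → 1  (bit 5 = 1)
position 5: 100 → 1  (bit 4 = 1)
position 2: 011 → 1  (bit 3 = 1)
position 0: 010 → 1  (bit 2 = 1)
position 6: 001 → 1  (bit 1 = 1)
position 9: 000 → 1  (bit 0 = 1)
bits b7..b0 = 01111111 = 127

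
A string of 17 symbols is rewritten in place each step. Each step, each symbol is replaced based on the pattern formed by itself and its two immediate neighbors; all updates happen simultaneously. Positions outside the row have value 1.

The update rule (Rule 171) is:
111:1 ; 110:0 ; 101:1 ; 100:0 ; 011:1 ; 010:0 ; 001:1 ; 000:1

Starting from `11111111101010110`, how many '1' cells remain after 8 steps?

11111111010101101
11111110101011011
11111101010110111
11111010101101111
11110101011011111
11101010110111111
11010101101111111
10101011011111111
count of 1: 13

13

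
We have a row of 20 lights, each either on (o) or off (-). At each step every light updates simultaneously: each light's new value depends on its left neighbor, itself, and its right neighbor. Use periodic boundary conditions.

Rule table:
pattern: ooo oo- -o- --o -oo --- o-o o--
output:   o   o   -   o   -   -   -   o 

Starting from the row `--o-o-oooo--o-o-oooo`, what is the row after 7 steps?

---ooooo-o---ooooo-o

oo-----ooooo-----ooo
ooo---o-ooooo---o-oo
oooo-o---ooooo-o---o
oooo--o-o-oooo--o-o-
-ooooo-----ooooo----
o-ooooo---o-ooooo---
---ooooo-o---ooooo-o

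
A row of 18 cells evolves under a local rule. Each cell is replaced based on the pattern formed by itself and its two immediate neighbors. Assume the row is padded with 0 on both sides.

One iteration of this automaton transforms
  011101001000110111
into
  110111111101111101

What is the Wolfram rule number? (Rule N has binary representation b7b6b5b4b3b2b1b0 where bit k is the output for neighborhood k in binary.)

position 2: 111 → 0  (bit 7 = 0)
position 3: 110 → 1  (bit 6 = 1)
position 4: 101 → 1  (bit 5 = 1)
position 6: 100 → 1  (bit 4 = 1)
position 1: 011 → 1  (bit 3 = 1)
position 5: 010 → 1  (bit 2 = 1)
position 0: 001 → 1  (bit 1 = 1)
position 10: 000 → 0  (bit 0 = 0)
bits b7..b0 = 01111110 = 126

126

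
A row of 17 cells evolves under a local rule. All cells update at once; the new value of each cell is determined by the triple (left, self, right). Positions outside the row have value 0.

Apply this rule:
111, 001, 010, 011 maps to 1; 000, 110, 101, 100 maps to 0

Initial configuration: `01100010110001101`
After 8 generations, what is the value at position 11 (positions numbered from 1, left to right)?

11000110100011001
10001100100110011
10011001101100110
10110011001001100
10100110011011000
10101100110010000
10101001100110000
10101011001100000
position 11 holds 1

1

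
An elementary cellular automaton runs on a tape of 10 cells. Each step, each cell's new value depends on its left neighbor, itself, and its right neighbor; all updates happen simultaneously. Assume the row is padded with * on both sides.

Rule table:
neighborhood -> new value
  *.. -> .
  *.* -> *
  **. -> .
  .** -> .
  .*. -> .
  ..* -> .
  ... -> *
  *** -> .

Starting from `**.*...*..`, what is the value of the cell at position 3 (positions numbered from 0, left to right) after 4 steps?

..*..*....
.......**.
.*****...*
*......*..
position 3 holds .

.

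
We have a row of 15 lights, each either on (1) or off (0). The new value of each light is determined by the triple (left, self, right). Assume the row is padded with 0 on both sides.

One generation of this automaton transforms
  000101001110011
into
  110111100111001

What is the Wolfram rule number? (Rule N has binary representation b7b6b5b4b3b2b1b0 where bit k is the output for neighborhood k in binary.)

position 9: 111 → 1  (bit 7 = 1)
position 10: 110 → 1  (bit 6 = 1)
position 4: 101 → 1  (bit 5 = 1)
position 6: 100 → 1  (bit 4 = 1)
position 8: 011 → 0  (bit 3 = 0)
position 3: 010 → 1  (bit 2 = 1)
position 2: 001 → 0  (bit 1 = 0)
position 0: 000 → 1  (bit 0 = 1)
bits b7..b0 = 11110101 = 245

245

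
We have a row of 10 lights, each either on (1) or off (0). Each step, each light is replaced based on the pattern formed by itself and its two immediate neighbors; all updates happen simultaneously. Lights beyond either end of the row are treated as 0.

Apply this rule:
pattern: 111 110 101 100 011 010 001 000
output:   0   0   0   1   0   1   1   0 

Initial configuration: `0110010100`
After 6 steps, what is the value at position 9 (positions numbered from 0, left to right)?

1001110110
1110000001
0001000011
0011100100
0100011110
1110100001
position 9 holds 1

1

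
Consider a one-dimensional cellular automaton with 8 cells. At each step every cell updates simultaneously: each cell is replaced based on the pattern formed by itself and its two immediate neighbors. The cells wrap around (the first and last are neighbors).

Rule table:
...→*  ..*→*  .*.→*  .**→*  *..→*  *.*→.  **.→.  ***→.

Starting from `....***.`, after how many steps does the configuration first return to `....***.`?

step 1: *****..*
step 2: .....***
step 3: ******..
step 4: *.....**
step 5: .******.
step 6: **.....*
step 7: ..******
step 8: ***.....
step 9: *..*****
step 10: .***....
step 11: **..****
step 12: ..***...
step 13: ***..***
step 14: ...***..
step 15: ****..**
step 16: ....***.

16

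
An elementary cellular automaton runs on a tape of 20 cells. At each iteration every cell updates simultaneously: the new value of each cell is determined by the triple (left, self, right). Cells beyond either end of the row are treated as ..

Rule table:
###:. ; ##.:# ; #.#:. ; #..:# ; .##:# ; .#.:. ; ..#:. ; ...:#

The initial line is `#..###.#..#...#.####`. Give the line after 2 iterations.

......#..#.####..#..

.#.#.#..#..##...#..#
......#..#.####..#..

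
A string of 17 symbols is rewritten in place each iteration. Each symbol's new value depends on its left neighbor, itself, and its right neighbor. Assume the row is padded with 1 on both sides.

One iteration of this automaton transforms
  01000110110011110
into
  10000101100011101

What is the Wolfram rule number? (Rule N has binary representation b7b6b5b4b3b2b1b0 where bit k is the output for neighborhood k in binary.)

position 13: 111 → 1  (bit 7 = 1)
position 6: 110 → 0  (bit 6 = 0)
position 0: 101 → 1  (bit 5 = 1)
position 2: 100 → 0  (bit 4 = 0)
position 5: 011 → 1  (bit 3 = 1)
position 1: 010 → 0  (bit 2 = 0)
position 4: 001 → 0  (bit 1 = 0)
position 3: 000 → 0  (bit 0 = 0)
bits b7..b0 = 10101000 = 168

168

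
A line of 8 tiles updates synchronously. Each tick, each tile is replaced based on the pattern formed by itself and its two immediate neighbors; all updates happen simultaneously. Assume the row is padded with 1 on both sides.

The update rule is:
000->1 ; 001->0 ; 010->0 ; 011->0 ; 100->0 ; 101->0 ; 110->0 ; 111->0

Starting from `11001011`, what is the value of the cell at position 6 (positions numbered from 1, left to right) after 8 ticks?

1

tick 1: 00000000
tick 2: 01111110
tick 3: 00000000  (repeats tick 1; period 2)
tick 8: 01111110
position 6 holds 1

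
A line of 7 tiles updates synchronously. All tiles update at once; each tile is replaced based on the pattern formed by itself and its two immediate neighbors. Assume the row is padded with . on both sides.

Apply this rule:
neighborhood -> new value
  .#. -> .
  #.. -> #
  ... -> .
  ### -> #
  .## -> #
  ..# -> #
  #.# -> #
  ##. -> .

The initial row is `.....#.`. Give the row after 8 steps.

....#.#
...#.#.
..#.#.#
.#.#.#.
#.#.#.#
.#.#.#.  (repeats step 4; period 2)
step 8: .#.#.#.

.#.#.#.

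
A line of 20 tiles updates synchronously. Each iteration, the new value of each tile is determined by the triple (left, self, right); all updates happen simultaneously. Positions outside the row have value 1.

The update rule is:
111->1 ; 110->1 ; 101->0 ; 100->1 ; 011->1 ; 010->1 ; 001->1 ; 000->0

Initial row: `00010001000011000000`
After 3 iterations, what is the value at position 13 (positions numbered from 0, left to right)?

10111011100111100001
10111011111111110011
10111011111111111111
position 13 holds 1

1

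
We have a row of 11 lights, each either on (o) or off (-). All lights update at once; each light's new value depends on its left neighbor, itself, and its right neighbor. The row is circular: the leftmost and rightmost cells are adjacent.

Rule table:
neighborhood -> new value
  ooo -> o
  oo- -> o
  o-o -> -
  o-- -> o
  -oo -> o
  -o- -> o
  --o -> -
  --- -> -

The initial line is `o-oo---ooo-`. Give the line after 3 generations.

o-oooo-ooo-

o-ooo--ooo-
o-oooo-ooo-
o-oooo-ooo-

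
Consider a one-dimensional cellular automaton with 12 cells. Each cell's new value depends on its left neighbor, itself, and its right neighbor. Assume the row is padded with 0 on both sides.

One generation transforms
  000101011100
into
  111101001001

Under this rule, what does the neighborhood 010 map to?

1

At position 3 the neighborhood is 010; the next row has 1 there.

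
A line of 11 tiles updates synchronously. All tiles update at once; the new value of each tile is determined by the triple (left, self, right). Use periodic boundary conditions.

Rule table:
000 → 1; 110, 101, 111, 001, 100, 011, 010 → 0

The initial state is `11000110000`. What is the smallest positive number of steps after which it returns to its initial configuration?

2

00010000110
11000110000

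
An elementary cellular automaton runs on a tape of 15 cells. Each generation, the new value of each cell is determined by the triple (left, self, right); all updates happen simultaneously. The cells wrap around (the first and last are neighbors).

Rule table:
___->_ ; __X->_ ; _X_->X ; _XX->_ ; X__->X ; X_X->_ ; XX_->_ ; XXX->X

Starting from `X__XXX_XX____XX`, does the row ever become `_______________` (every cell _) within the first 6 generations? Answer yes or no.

no

_X__X____X____X
_XX_XX___XX___X
______X____X__X
X_____XX___XX_X
_X______X______
_XX_____XX_____
generation 6 is _XX_____XX_____, still not uniform _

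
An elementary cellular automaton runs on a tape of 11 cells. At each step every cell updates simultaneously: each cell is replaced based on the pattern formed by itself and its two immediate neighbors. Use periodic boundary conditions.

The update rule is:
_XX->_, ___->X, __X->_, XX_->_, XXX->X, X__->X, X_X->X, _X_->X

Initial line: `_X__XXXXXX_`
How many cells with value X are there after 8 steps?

_XX__XXXX_X
X__X__XX_XX
_X_XX___X_X
XXX__XX_XXX
XX_X___X_XX
X_XXXX_XX_X
_X_XX_X__X_
_XX__XXX_XX
count of X: 7

7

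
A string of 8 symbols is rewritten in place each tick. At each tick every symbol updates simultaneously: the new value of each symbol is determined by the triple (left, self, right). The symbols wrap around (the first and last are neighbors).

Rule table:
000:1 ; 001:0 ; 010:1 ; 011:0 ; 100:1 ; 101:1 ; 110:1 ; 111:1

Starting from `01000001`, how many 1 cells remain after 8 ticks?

11111101
11111110
01111111
10111111
11011111
11101111
11110111
11111011
count of 1: 7

7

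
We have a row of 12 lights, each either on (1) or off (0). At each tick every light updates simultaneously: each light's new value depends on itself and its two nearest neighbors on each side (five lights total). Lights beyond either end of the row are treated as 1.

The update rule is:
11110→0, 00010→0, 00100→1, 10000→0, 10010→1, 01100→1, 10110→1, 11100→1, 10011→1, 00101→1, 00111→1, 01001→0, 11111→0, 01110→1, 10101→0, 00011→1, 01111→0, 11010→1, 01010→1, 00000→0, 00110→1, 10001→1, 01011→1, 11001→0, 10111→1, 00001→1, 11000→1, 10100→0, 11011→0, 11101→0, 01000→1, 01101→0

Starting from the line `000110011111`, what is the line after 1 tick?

111110110000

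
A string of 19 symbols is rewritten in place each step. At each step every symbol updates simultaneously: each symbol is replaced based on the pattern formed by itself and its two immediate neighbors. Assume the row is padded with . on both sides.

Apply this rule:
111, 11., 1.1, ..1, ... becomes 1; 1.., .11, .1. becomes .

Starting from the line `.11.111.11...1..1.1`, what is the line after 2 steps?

1.11.111.1.11..1.1.
.1.11.111.1.1.1.1..

.1.11.111.1.1.1.1..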